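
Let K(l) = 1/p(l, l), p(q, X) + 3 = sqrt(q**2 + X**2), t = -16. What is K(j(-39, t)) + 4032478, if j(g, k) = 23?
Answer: 4230069425/1049 + 23*sqrt(2)/1049 ≈ 4.0325e+6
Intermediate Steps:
p(q, X) = -3 + sqrt(X**2 + q**2) (p(q, X) = -3 + sqrt(q**2 + X**2) = -3 + sqrt(X**2 + q**2))
K(l) = 1/(-3 + sqrt(2)*sqrt(l**2)) (K(l) = 1/(-3 + sqrt(l**2 + l**2)) = 1/(-3 + sqrt(2*l**2)) = 1/(-3 + sqrt(2)*sqrt(l**2)))
K(j(-39, t)) + 4032478 = 1/(-3 + sqrt(2)*sqrt(23**2)) + 4032478 = 1/(-3 + sqrt(2)*sqrt(529)) + 4032478 = 1/(-3 + sqrt(2)*23) + 4032478 = 1/(-3 + 23*sqrt(2)) + 4032478 = 4032478 + 1/(-3 + 23*sqrt(2))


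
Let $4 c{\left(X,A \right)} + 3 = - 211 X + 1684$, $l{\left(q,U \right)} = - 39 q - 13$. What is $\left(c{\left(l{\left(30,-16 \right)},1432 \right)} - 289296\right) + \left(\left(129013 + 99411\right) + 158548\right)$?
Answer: $\frac{320999}{2} \approx 1.605 \cdot 10^{5}$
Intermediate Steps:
$l{\left(q,U \right)} = -13 - 39 q$
$c{\left(X,A \right)} = \frac{1681}{4} - \frac{211 X}{4}$ ($c{\left(X,A \right)} = - \frac{3}{4} + \frac{- 211 X + 1684}{4} = - \frac{3}{4} + \frac{1684 - 211 X}{4} = - \frac{3}{4} - \left(-421 + \frac{211 X}{4}\right) = \frac{1681}{4} - \frac{211 X}{4}$)
$\left(c{\left(l{\left(30,-16 \right)},1432 \right)} - 289296\right) + \left(\left(129013 + 99411\right) + 158548\right) = \left(\left(\frac{1681}{4} - \frac{211 \left(-13 - 1170\right)}{4}\right) - 289296\right) + \left(\left(129013 + 99411\right) + 158548\right) = \left(\left(\frac{1681}{4} - \frac{211 \left(-13 - 1170\right)}{4}\right) - 289296\right) + \left(228424 + 158548\right) = \left(\left(\frac{1681}{4} - - \frac{249613}{4}\right) - 289296\right) + 386972 = \left(\left(\frac{1681}{4} + \frac{249613}{4}\right) - 289296\right) + 386972 = \left(\frac{125647}{2} - 289296\right) + 386972 = - \frac{452945}{2} + 386972 = \frac{320999}{2}$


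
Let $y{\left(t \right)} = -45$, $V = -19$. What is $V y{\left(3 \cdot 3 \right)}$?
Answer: $855$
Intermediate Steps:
$V y{\left(3 \cdot 3 \right)} = \left(-19\right) \left(-45\right) = 855$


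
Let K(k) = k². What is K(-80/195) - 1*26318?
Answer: -40029422/1521 ≈ -26318.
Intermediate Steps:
K(-80/195) - 1*26318 = (-80/195)² - 1*26318 = (-80*1/195)² - 26318 = (-16/39)² - 26318 = 256/1521 - 26318 = -40029422/1521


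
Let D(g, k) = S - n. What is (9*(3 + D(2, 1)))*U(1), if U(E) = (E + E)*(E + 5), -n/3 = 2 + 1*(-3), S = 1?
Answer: 108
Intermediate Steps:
n = 3 (n = -3*(2 + 1*(-3)) = -3*(2 - 3) = -3*(-1) = 3)
D(g, k) = -2 (D(g, k) = 1 - 1*3 = 1 - 3 = -2)
U(E) = 2*E*(5 + E) (U(E) = (2*E)*(5 + E) = 2*E*(5 + E))
(9*(3 + D(2, 1)))*U(1) = (9*(3 - 2))*(2*1*(5 + 1)) = (9*1)*(2*1*6) = 9*12 = 108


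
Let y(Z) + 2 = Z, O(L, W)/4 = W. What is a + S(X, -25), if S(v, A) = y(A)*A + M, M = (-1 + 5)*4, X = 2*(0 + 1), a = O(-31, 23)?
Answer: 783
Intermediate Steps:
O(L, W) = 4*W
a = 92 (a = 4*23 = 92)
y(Z) = -2 + Z
X = 2 (X = 2*1 = 2)
M = 16 (M = 4*4 = 16)
S(v, A) = 16 + A*(-2 + A) (S(v, A) = (-2 + A)*A + 16 = A*(-2 + A) + 16 = 16 + A*(-2 + A))
a + S(X, -25) = 92 + (16 - 25*(-2 - 25)) = 92 + (16 - 25*(-27)) = 92 + (16 + 675) = 92 + 691 = 783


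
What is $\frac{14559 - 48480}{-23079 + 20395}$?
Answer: $\frac{33921}{2684} \approx 12.638$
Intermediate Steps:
$\frac{14559 - 48480}{-23079 + 20395} = - \frac{33921}{-2684} = \left(-33921\right) \left(- \frac{1}{2684}\right) = \frac{33921}{2684}$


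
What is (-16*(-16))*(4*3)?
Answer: 3072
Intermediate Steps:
(-16*(-16))*(4*3) = 256*12 = 3072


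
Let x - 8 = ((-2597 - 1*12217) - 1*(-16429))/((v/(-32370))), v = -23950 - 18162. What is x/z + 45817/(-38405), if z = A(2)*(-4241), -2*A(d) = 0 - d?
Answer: -5101718090547/3429508738880 ≈ -1.4876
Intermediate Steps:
A(d) = d/2 (A(d) = -(0 - d)/2 = -(-1)*d/2 = d/2)
v = -42112
z = -4241 (z = ((½)*2)*(-4241) = 1*(-4241) = -4241)
x = 26307223/21056 (x = 8 + ((-2597 - 1*12217) - 1*(-16429))/((-42112/(-32370))) = 8 + ((-2597 - 12217) + 16429)/((-42112*(-1/32370))) = 8 + (-14814 + 16429)/(21056/16185) = 8 + 1615*(16185/21056) = 8 + 26138775/21056 = 26307223/21056 ≈ 1249.4)
x/z + 45817/(-38405) = (26307223/21056)/(-4241) + 45817/(-38405) = (26307223/21056)*(-1/4241) + 45817*(-1/38405) = -26307223/89298496 - 45817/38405 = -5101718090547/3429508738880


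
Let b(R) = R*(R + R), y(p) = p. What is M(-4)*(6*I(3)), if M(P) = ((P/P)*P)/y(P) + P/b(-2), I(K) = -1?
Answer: -3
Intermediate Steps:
b(R) = 2*R² (b(R) = R*(2*R) = 2*R²)
M(P) = 1 + P/8 (M(P) = ((P/P)*P)/P + P/((2*(-2)²)) = (1*P)/P + P/((2*4)) = P/P + P/8 = 1 + P*(⅛) = 1 + P/8)
M(-4)*(6*I(3)) = (1 + (⅛)*(-4))*(6*(-1)) = (1 - ½)*(-6) = (½)*(-6) = -3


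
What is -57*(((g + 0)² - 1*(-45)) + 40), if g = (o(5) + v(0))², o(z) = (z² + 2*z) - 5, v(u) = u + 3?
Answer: -67602342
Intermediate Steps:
v(u) = 3 + u
o(z) = -5 + z² + 2*z
g = 1089 (g = ((-5 + 5² + 2*5) + (3 + 0))² = ((-5 + 25 + 10) + 3)² = (30 + 3)² = 33² = 1089)
-57*(((g + 0)² - 1*(-45)) + 40) = -57*(((1089 + 0)² - 1*(-45)) + 40) = -57*((1089² + 45) + 40) = -57*((1185921 + 45) + 40) = -57*(1185966 + 40) = -57*1186006 = -67602342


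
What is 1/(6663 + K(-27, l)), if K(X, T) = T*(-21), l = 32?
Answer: 1/5991 ≈ 0.00016692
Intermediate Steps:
K(X, T) = -21*T
1/(6663 + K(-27, l)) = 1/(6663 - 21*32) = 1/(6663 - 672) = 1/5991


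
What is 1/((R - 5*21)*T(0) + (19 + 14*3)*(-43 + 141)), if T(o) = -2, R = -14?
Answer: 1/6216 ≈ 0.00016088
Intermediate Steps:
1/((R - 5*21)*T(0) + (19 + 14*3)*(-43 + 141)) = 1/((-14 - 5*21)*(-2) + (19 + 14*3)*(-43 + 141)) = 1/((-14 - 105)*(-2) + (19 + 42)*98) = 1/(-119*(-2) + 61*98) = 1/(238 + 5978) = 1/6216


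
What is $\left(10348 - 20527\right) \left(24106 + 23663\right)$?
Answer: $-486240651$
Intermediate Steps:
$\left(10348 - 20527\right) \left(24106 + 23663\right) = \left(-10179\right) 47769 = -486240651$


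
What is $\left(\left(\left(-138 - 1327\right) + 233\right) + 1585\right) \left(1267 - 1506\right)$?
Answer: $-84367$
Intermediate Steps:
$\left(\left(\left(-138 - 1327\right) + 233\right) + 1585\right) \left(1267 - 1506\right) = \left(\left(-1465 + 233\right) + 1585\right) \left(-239\right) = \left(-1232 + 1585\right) \left(-239\right) = 353 \left(-239\right) = -84367$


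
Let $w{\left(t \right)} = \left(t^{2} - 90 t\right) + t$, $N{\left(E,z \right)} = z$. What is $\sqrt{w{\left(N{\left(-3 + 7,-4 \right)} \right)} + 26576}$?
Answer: $2 \sqrt{6737} \approx 164.16$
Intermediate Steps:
$w{\left(t \right)} = t^{2} - 89 t$
$\sqrt{w{\left(N{\left(-3 + 7,-4 \right)} \right)} + 26576} = \sqrt{- 4 \left(-89 - 4\right) + 26576} = \sqrt{\left(-4\right) \left(-93\right) + 26576} = \sqrt{372 + 26576} = \sqrt{26948} = 2 \sqrt{6737}$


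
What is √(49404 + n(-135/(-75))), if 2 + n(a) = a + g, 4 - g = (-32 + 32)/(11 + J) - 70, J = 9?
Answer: √1236945/5 ≈ 222.44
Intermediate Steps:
g = 74 (g = 4 - ((-32 + 32)/(11 + 9) - 70) = 4 - (0/20 - 70) = 4 - (0*(1/20) - 70) = 4 - (0 - 70) = 4 - 1*(-70) = 4 + 70 = 74)
n(a) = 72 + a (n(a) = -2 + (a + 74) = -2 + (74 + a) = 72 + a)
√(49404 + n(-135/(-75))) = √(49404 + (72 - 135/(-75))) = √(49404 + (72 - 135*(-1/75))) = √(49404 + (72 + 9/5)) = √(49404 + 369/5) = √(247389/5) = √1236945/5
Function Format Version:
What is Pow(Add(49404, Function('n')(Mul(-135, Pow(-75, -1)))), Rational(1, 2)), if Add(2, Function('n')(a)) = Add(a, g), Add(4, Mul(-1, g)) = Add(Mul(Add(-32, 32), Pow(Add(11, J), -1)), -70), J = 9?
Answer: Mul(Rational(1, 5), Pow(1236945, Rational(1, 2))) ≈ 222.44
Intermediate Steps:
g = 74 (g = Add(4, Mul(-1, Add(Mul(Add(-32, 32), Pow(Add(11, 9), -1)), -70))) = Add(4, Mul(-1, Add(Mul(0, Pow(20, -1)), -70))) = Add(4, Mul(-1, Add(Mul(0, Rational(1, 20)), -70))) = Add(4, Mul(-1, Add(0, -70))) = Add(4, Mul(-1, -70)) = Add(4, 70) = 74)
Function('n')(a) = Add(72, a) (Function('n')(a) = Add(-2, Add(a, 74)) = Add(-2, Add(74, a)) = Add(72, a))
Pow(Add(49404, Function('n')(Mul(-135, Pow(-75, -1)))), Rational(1, 2)) = Pow(Add(49404, Add(72, Mul(-135, Pow(-75, -1)))), Rational(1, 2)) = Pow(Add(49404, Add(72, Mul(-135, Rational(-1, 75)))), Rational(1, 2)) = Pow(Add(49404, Add(72, Rational(9, 5))), Rational(1, 2)) = Pow(Add(49404, Rational(369, 5)), Rational(1, 2)) = Pow(Rational(247389, 5), Rational(1, 2)) = Mul(Rational(1, 5), Pow(1236945, Rational(1, 2)))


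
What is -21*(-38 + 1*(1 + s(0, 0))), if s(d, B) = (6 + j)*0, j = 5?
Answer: 777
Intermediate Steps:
s(d, B) = 0 (s(d, B) = (6 + 5)*0 = 11*0 = 0)
-21*(-38 + 1*(1 + s(0, 0))) = -21*(-38 + 1*(1 + 0)) = -21*(-38 + 1*1) = -21*(-38 + 1) = -21*(-37) = 777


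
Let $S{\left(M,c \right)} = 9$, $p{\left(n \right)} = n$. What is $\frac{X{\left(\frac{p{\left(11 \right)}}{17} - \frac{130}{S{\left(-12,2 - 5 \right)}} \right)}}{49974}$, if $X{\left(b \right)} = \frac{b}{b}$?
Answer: $\frac{1}{49974} \approx 2.001 \cdot 10^{-5}$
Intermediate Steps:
$X{\left(b \right)} = 1$
$\frac{X{\left(\frac{p{\left(11 \right)}}{17} - \frac{130}{S{\left(-12,2 - 5 \right)}} \right)}}{49974} = 1 \cdot \frac{1}{49974} = \frac{1}{49974}$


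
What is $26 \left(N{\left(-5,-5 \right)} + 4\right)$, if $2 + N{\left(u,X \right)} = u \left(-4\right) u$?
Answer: $-2548$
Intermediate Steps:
$N{\left(u,X \right)} = -2 - 4 u^{2}$ ($N{\left(u,X \right)} = -2 + u \left(-4\right) u = -2 + - 4 u u = -2 - 4 u^{2}$)
$26 \left(N{\left(-5,-5 \right)} + 4\right) = 26 \left(\left(-2 - 4 \left(-5\right)^{2}\right) + 4\right) = 26 \left(\left(-2 - 100\right) + 4\right) = 26 \left(-102 + 4\right) = 26 \left(-98\right) = -2548$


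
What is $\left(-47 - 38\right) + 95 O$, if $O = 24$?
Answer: $2195$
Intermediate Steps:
$\left(-47 - 38\right) + 95 O = \left(-47 - 38\right) + 95 \cdot 24 = \left(-47 - 38\right) + 2280 = -85 + 2280 = 2195$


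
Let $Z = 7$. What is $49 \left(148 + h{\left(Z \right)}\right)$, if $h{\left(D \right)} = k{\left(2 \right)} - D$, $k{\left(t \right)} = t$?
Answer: $7007$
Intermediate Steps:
$h{\left(D \right)} = 2 - D$
$49 \left(148 + h{\left(Z \right)}\right) = 49 \left(148 + \left(2 - 7\right)\right) = 49 \left(148 - 5\right) = 49 \cdot 143 = 7007$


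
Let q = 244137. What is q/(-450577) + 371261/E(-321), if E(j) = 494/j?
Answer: -53697535902315/222585038 ≈ -2.4125e+5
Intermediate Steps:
q/(-450577) + 371261/E(-321) = 244137/(-450577) + 371261/((494/(-321))) = 244137*(-1/450577) + 371261/((494*(-1/321))) = -244137/450577 + 371261/(-494/321) = -244137/450577 + 371261*(-321/494) = -244137/450577 - 119174781/494 = -53697535902315/222585038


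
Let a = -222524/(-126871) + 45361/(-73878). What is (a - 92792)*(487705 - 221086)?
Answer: -77295201461293017415/3124325246 ≈ -2.4740e+10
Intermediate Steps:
a = 10684632641/9372975738 (a = -222524*(-1/126871) + 45361*(-1/73878) = 222524/126871 - 45361/73878 = 10684632641/9372975738 ≈ 1.1399)
(a - 92792)*(487705 - 221086) = (10684632641/9372975738 - 92792)*(487705 - 221086) = -869726480047855/9372975738*266619 = -77295201461293017415/3124325246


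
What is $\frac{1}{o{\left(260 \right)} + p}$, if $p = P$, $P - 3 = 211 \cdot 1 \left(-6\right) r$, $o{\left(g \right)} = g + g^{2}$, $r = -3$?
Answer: $\frac{1}{71661} \approx 1.3955 \cdot 10^{-5}$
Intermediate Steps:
$P = 3801$ ($P = 3 + 211 \cdot 1 \left(-6\right) \left(-3\right) = 3 + 211 \left(\left(-6\right) \left(-3\right)\right) = 3 + 211 \cdot 18 = 3 + 3798 = 3801$)
$p = 3801$
$\frac{1}{o{\left(260 \right)} + p} = \frac{1}{260 \left(1 + 260\right) + 3801} = \frac{1}{260 \cdot 261 + 3801} = \frac{1}{67860 + 3801} = \frac{1}{71661}$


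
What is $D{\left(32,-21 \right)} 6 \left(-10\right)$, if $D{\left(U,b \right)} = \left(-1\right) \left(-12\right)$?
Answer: $-720$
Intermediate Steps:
$D{\left(U,b \right)} = 12$
$D{\left(32,-21 \right)} 6 \left(-10\right) = 12 \cdot 6 \left(-10\right) = 12 \left(-60\right) = -720$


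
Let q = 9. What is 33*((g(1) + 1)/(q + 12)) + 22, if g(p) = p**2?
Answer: 176/7 ≈ 25.143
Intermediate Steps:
33*((g(1) + 1)/(q + 12)) + 22 = 33*((1**2 + 1)/(9 + 12)) + 22 = 33*((1 + 1)/21) + 22 = 33*(2*(1/21)) + 22 = 33*(2/21) + 22 = 22/7 + 22 = 176/7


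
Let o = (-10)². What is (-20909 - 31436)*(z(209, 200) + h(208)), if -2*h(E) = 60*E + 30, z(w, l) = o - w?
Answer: 333123580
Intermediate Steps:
o = 100
z(w, l) = 100 - w
h(E) = -15 - 30*E (h(E) = -(60*E + 30)/2 = -(30 + 60*E)/2 = -15 - 30*E)
(-20909 - 31436)*(z(209, 200) + h(208)) = (-20909 - 31436)*((100 - 1*209) + (-15 - 30*208)) = -52345*((100 - 209) + (-15 - 6240)) = -52345*(-109 - 6255) = -52345*(-6364) = 333123580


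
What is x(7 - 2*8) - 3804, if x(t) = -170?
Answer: -3974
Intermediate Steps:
x(7 - 2*8) - 3804 = -170 - 3804 = -3974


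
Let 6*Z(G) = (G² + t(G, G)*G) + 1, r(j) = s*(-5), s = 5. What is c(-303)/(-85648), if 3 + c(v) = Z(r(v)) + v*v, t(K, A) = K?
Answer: -184029/171296 ≈ -1.0743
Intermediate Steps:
r(j) = -25 (r(j) = 5*(-5) = -25)
Z(G) = ⅙ + G²/3 (Z(G) = ((G² + G*G) + 1)/6 = ((G² + G²) + 1)/6 = (2*G² + 1)/6 = (1 + 2*G²)/6 = ⅙ + G²/3)
c(v) = 411/2 + v² (c(v) = -3 + ((⅙ + (⅓)*(-25)²) + v*v) = -3 + ((⅙ + (⅓)*625) + v²) = -3 + ((⅙ + 625/3) + v²) = -3 + (417/2 + v²) = 411/2 + v²)
c(-303)/(-85648) = (411/2 + (-303)²)/(-85648) = (411/2 + 91809)*(-1/85648) = (184029/2)*(-1/85648) = -184029/171296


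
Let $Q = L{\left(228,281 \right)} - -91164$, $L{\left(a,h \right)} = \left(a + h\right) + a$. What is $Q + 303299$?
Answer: $395200$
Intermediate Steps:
$L{\left(a,h \right)} = h + 2 a$
$Q = 91901$ ($Q = \left(281 + 2 \cdot 228\right) - -91164 = \left(281 + 456\right) + 91164 = 737 + 91164 = 91901$)
$Q + 303299 = 91901 + 303299 = 395200$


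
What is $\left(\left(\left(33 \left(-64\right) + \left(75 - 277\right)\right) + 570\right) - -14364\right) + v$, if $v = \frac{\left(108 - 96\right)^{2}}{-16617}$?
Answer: $\frac{69902132}{5539} \approx 12620.0$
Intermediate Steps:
$v = - \frac{48}{5539}$ ($v = 12^{2} \left(- \frac{1}{16617}\right) = 144 \left(- \frac{1}{16617}\right) = - \frac{48}{5539} \approx -0.0086658$)
$\left(\left(\left(33 \left(-64\right) + \left(75 - 277\right)\right) + 570\right) - -14364\right) + v = \left(\left(\left(33 \left(-64\right) + \left(75 - 277\right)\right) + 570\right) - -14364\right) - \frac{48}{5539} = \left(\left(\left(-2112 - 202\right) + 570\right) + 14364\right) - \frac{48}{5539} = \left(\left(-2314 + 570\right) + 14364\right) - \frac{48}{5539} = \left(-1744 + 14364\right) - \frac{48}{5539} = 12620 - \frac{48}{5539} = \frac{69902132}{5539}$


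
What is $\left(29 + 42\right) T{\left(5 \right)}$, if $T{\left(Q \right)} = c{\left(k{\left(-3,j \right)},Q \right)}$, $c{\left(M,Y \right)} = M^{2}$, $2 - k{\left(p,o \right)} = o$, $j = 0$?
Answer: $284$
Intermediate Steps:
$k{\left(p,o \right)} = 2 - o$
$T{\left(Q \right)} = 4$ ($T{\left(Q \right)} = \left(2 - 0\right)^{2} = \left(2 + 0\right)^{2} = 2^{2} = 4$)
$\left(29 + 42\right) T{\left(5 \right)} = \left(29 + 42\right) 4 = 71 \cdot 4 = 284$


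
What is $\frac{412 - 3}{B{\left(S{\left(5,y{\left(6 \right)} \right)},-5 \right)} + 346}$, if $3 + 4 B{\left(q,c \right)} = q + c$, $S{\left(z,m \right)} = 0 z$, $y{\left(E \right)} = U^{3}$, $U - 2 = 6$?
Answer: $\frac{409}{344} \approx 1.189$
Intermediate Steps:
$U = 8$ ($U = 2 + 6 = 8$)
$y{\left(E \right)} = 512$ ($y{\left(E \right)} = 8^{3} = 512$)
$S{\left(z,m \right)} = 0$
$B{\left(q,c \right)} = - \frac{3}{4} + \frac{c}{4} + \frac{q}{4}$ ($B{\left(q,c \right)} = - \frac{3}{4} + \frac{q + c}{4} = - \frac{3}{4} + \frac{c + q}{4} = - \frac{3}{4} + \left(\frac{c}{4} + \frac{q}{4}\right) = - \frac{3}{4} + \frac{c}{4} + \frac{q}{4}$)
$\frac{412 - 3}{B{\left(S{\left(5,y{\left(6 \right)} \right)},-5 \right)} + 346} = \frac{412 - 3}{\left(- \frac{3}{4} + \frac{1}{4} \left(-5\right) + \frac{1}{4} \cdot 0\right) + 346} = \frac{409}{\left(- \frac{3}{4} - \frac{5}{4} + 0\right) + 346} = \frac{409}{-2 + 346} = \frac{409}{344}$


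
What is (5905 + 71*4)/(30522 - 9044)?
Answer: 6189/21478 ≈ 0.28816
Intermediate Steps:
(5905 + 71*4)/(30522 - 9044) = (5905 + 284)/21478 = 6189*(1/21478) = 6189/21478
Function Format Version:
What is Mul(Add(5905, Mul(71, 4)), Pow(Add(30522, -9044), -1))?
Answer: Rational(6189, 21478) ≈ 0.28816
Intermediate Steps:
Mul(Add(5905, Mul(71, 4)), Pow(Add(30522, -9044), -1)) = Mul(Add(5905, 284), Pow(21478, -1)) = Mul(6189, Rational(1, 21478)) = Rational(6189, 21478)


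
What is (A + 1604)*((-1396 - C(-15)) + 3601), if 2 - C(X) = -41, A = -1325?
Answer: 603198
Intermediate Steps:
C(X) = 43 (C(X) = 2 - 1*(-41) = 2 + 41 = 43)
(A + 1604)*((-1396 - C(-15)) + 3601) = (-1325 + 1604)*((-1396 - 1*43) + 3601) = 279*((-1396 - 43) + 3601) = 279*(-1439 + 3601) = 279*2162 = 603198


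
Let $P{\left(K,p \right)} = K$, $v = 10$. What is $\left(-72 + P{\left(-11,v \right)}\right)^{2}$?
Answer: $6889$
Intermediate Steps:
$\left(-72 + P{\left(-11,v \right)}\right)^{2} = \left(-72 - 11\right)^{2} = \left(-83\right)^{2} = 6889$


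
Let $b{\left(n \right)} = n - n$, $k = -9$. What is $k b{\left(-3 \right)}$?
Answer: $0$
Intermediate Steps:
$b{\left(n \right)} = 0$
$k b{\left(-3 \right)} = \left(-9\right) 0 = 0$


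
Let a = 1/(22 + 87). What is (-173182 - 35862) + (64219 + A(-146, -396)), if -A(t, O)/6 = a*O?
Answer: -15783549/109 ≈ -1.4480e+5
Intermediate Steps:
a = 1/109 ≈ 0.0091743
A(t, O) = -6*O/109
(-173182 - 35862) + (64219 + A(-146, -396)) = (-173182 - 35862) + (64219 - 6/109*(-396)) = -209044 + (64219 + 2376/109) = -209044 + 7002247/109 = -15783549/109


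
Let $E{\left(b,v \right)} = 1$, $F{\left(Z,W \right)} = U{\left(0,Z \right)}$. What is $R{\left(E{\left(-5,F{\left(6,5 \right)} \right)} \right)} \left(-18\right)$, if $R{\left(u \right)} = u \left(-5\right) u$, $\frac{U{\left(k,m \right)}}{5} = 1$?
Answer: $90$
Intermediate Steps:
$U{\left(k,m \right)} = 5$ ($U{\left(k,m \right)} = 5 \cdot 1 = 5$)
$F{\left(Z,W \right)} = 5$
$R{\left(u \right)} = - 5 u^{2}$ ($R{\left(u \right)} = - 5 u u = - 5 u^{2}$)
$R{\left(E{\left(-5,F{\left(6,5 \right)} \right)} \right)} \left(-18\right) = - 5 \cdot 1^{2} \left(-18\right) = \left(-5\right) 1 \left(-18\right) = \left(-5\right) \left(-18\right) = 90$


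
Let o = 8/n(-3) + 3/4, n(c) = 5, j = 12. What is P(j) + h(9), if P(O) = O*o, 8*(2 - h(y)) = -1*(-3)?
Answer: 1193/40 ≈ 29.825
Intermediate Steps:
o = 47/20 (o = 8/5 + 3/4 = 47/20 ≈ 2.3500)
h(y) = 13/8 (h(y) = 2 - (-1)*(-3)/8 = 2 - 1/8*3 = 2 - 3/8 = 13/8)
P(O) = 47*O/20 (P(O) = O*(47/20) = 47*O/20)
P(j) + h(9) = (47/20)*12 + 13/8 = 141/5 + 13/8 = 1193/40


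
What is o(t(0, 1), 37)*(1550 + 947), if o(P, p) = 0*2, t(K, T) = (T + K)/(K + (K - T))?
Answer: 0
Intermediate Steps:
t(K, T) = (K + T)/(-T + 2*K)
o(P, p) = 0
o(t(0, 1), 37)*(1550 + 947) = 0*(1550 + 947) = 0*2497 = 0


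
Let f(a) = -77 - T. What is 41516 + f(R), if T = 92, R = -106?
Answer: 41347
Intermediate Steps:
f(a) = -169 (f(a) = -77 - 1*92 = -77 - 92 = -169)
41516 + f(R) = 41516 - 169 = 41347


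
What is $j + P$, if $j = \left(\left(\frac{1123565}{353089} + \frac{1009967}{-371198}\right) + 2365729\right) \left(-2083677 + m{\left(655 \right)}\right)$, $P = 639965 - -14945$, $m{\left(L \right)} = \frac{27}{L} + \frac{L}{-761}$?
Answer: $- \frac{64408228936293834526064209917}{13066093689637802} \approx -4.9294 \cdot 10^{12}$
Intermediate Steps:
$m{\left(L \right)} = \frac{27}{L} - \frac{L}{761}$ ($m{\left(L \right)} = \frac{27}{L} + L \left(- \frac{1}{761}\right) = \frac{27}{L} - \frac{L}{761}$)
$P = 654910$ ($P = 639965 + 14945 = 654910$)
$j = - \frac{64408237493409252806757117737}{13066093689637802}$ ($j = \left(\left(\frac{1123565}{353089} + \frac{1009967}{-371198}\right) + 2365729\right) \left(-2083677 + \left(\frac{27}{655} - \frac{655}{761}\right)\right) = \left(\left(1123565 \cdot \frac{1}{353089} + 1009967 \left(- \frac{1}{371198}\right)\right) + 2365729\right) \left(-2083677 + \left(27 \cdot \frac{1}{655} - \frac{655}{761}\right)\right) = \left(\left(\frac{1123565}{353089} - \frac{1009967}{371198}\right) + 2365729\right) \left(-2083677 + \left(\frac{27}{655} - \frac{655}{761}\right)\right) = \left(\frac{60456842807}{131065930622} + 2365729\right) \left(-2083677 - \frac{408478}{498455}\right) = \frac{310066533441296245}{131065930622} \left(- \frac{1038619627513}{498455}\right) = - \frac{64408237493409252806757117737}{13066093689637802} \approx -4.9294 \cdot 10^{12}$)
$j + P = - \frac{64408237493409252806757117737}{13066093689637802} + 654910 = - \frac{64408228936293834526064209917}{13066093689637802}$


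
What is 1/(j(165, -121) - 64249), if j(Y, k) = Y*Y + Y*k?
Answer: -1/56989 ≈ -1.7547e-5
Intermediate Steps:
j(Y, k) = Y² + Y*k
1/(j(165, -121) - 64249) = 1/(165*(165 - 121) - 64249) = 1/(165*44 - 64249) = 1/(7260 - 64249) = 1/(-56989) = -1/56989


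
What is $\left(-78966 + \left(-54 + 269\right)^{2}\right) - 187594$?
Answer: $-220335$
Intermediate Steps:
$\left(-78966 + \left(-54 + 269\right)^{2}\right) - 187594 = \left(-78966 + 215^{2}\right) - 187594 = \left(-78966 + 46225\right) - 187594 = -32741 - 187594 = -220335$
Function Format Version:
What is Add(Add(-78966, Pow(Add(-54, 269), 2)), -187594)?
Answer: -220335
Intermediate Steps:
Add(Add(-78966, Pow(Add(-54, 269), 2)), -187594) = Add(Add(-78966, Pow(215, 2)), -187594) = Add(Add(-78966, 46225), -187594) = Add(-32741, -187594) = -220335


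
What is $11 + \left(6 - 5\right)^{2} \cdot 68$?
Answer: $79$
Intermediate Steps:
$11 + \left(6 - 5\right)^{2} \cdot 68 = 11 + 1^{2} \cdot 68 = 11 + 1 \cdot 68 = 11 + 68 = 79$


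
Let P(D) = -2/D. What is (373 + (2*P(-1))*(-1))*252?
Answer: 92988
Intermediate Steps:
(373 + (2*P(-1))*(-1))*252 = (373 + (2*(-2/(-1)))*(-1))*252 = (373 + (2*(-2*(-1)))*(-1))*252 = (373 + (2*2)*(-1))*252 = (373 + 4*(-1))*252 = (373 - 4)*252 = 369*252 = 92988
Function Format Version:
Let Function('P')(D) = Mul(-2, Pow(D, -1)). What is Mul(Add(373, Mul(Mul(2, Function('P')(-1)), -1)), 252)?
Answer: 92988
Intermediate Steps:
Mul(Add(373, Mul(Mul(2, Function('P')(-1)), -1)), 252) = Mul(Add(373, Mul(Mul(2, Mul(-2, Pow(-1, -1))), -1)), 252) = Mul(Add(373, Mul(Mul(2, Mul(-2, -1)), -1)), 252) = Mul(Add(373, Mul(Mul(2, 2), -1)), 252) = Mul(Add(373, Mul(4, -1)), 252) = Mul(Add(373, -4), 252) = Mul(369, 252) = 92988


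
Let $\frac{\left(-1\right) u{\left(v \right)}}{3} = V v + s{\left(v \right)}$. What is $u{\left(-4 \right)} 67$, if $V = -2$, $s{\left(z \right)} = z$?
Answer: $-804$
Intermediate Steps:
$u{\left(v \right)} = 3 v$ ($u{\left(v \right)} = - 3 \left(- 2 v + v\right) = - 3 \left(- v\right) = 3 v$)
$u{\left(-4 \right)} 67 = 3 \left(-4\right) 67 = \left(-12\right) 67 = -804$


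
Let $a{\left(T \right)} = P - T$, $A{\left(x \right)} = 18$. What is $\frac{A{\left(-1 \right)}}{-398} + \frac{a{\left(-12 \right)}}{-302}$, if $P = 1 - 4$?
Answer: $- \frac{4509}{60098} \approx -0.075027$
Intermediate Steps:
$P = -3$ ($P = 1 - 4 = -3$)
$a{\left(T \right)} = -3 - T$
$\frac{A{\left(-1 \right)}}{-398} + \frac{a{\left(-12 \right)}}{-302} = \frac{18}{-398} + \frac{-3 - -12}{-302} = 18 \left(- \frac{1}{398}\right) + \left(-3 + 12\right) \left(- \frac{1}{302}\right) = - \frac{9}{199} + 9 \left(- \frac{1}{302}\right) = - \frac{9}{199} - \frac{9}{302} = - \frac{4509}{60098}$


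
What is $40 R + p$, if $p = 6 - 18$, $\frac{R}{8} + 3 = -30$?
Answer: $-10572$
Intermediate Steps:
$R = -264$ ($R = -24 + 8 \left(-30\right) = -24 - 240 = -264$)
$p = -12$
$40 R + p = 40 \left(-264\right) - 12 = -10560 - 12 = -10572$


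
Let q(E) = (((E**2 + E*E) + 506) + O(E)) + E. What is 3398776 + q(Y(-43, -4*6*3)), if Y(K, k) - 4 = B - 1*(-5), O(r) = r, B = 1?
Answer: 3399502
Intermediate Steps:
Y(K, k) = 10 (Y(K, k) = 4 + (1 - 1*(-5)) = 4 + (1 + 5) = 4 + 6 = 10)
q(E) = 506 + 2*E + 2*E**2 (q(E) = (((E**2 + E*E) + 506) + E) + E = (((E**2 + E**2) + 506) + E) + E = ((2*E**2 + 506) + E) + E = ((506 + 2*E**2) + E) + E = (506 + E + 2*E**2) + E = 506 + 2*E + 2*E**2)
3398776 + q(Y(-43, -4*6*3)) = 3398776 + (506 + 2*10 + 2*10**2) = 3398776 + (506 + 20 + 2*100) = 3398776 + (506 + 20 + 200) = 3398776 + 726 = 3399502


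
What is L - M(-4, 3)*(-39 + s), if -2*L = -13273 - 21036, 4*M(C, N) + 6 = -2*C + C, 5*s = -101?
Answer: 171249/10 ≈ 17125.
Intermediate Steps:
s = -101/5 (s = (⅕)*(-101) = -101/5 ≈ -20.200)
M(C, N) = -3/2 - C/4 (M(C, N) = -3/2 + (-2*C + C)/4 = -3/2 + (-C)/4 = -3/2 - C/4)
L = 34309/2 (L = -(-13273 - 21036)/2 = -½*(-34309) = 34309/2 ≈ 17155.)
L - M(-4, 3)*(-39 + s) = 34309/2 - (-3/2 - ¼*(-4))*(-39 - 101/5) = 34309/2 - (-3/2 + 1)*(-296)/5 = 34309/2 - (-1)*(-296)/(2*5) = 34309/2 - 1*148/5 = 34309/2 - 148/5 = 171249/10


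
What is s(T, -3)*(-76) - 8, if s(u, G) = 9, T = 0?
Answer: -692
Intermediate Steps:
s(T, -3)*(-76) - 8 = 9*(-76) - 8 = -684 - 8 = -692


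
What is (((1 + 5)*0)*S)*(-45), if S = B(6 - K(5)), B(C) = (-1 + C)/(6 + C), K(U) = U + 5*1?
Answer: 0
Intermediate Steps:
K(U) = 5 + U (K(U) = U + 5 = 5 + U)
B(C) = (-1 + C)/(6 + C)
S = -5/2 (S = (-1 + (6 - (5 + 5)))/(6 + (6 - (5 + 5))) = (-1 + (6 - 1*10))/(6 + (6 - 1*10)) = (-1 + (6 - 10))/(6 + (6 - 10)) = (-1 - 4)/(6 - 4) = -5/2 ≈ -2.5000)
(((1 + 5)*0)*S)*(-45) = (((1 + 5)*0)*(-5/2))*(-45) = ((6*0)*(-5/2))*(-45) = (0*(-5/2))*(-45) = 0*(-45) = 0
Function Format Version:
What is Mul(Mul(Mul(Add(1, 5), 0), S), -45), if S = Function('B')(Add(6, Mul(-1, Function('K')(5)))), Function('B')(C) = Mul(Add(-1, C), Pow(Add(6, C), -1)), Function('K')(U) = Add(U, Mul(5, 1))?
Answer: 0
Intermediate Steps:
Function('K')(U) = Add(5, U) (Function('K')(U) = Add(U, 5) = Add(5, U))
Function('B')(C) = Mul(Pow(Add(6, C), -1), Add(-1, C))
S = Rational(-5, 2) (S = Mul(Pow(Add(6, Add(6, Mul(-1, Add(5, 5)))), -1), Add(-1, Add(6, Mul(-1, Add(5, 5))))) = Mul(Pow(Add(6, Add(6, Mul(-1, 10))), -1), Add(-1, Add(6, Mul(-1, 10)))) = Mul(Pow(Add(6, Add(6, -10)), -1), Add(-1, Add(6, -10))) = Mul(Pow(Add(6, -4), -1), Add(-1, -4)) = Mul(Pow(2, -1), -5) = Mul(Rational(1, 2), -5) = Rational(-5, 2) ≈ -2.5000)
Mul(Mul(Mul(Add(1, 5), 0), S), -45) = Mul(Mul(Mul(Add(1, 5), 0), Rational(-5, 2)), -45) = Mul(Mul(Mul(6, 0), Rational(-5, 2)), -45) = Mul(Mul(0, Rational(-5, 2)), -45) = Mul(0, -45) = 0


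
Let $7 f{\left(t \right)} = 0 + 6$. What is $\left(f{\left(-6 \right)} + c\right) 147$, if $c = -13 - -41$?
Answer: $4242$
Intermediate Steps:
$f{\left(t \right)} = \frac{6}{7}$ ($f{\left(t \right)} = \frac{0 + 6}{7} = \frac{1}{7} \cdot 6 = \frac{6}{7}$)
$c = 28$ ($c = -13 + 41 = 28$)
$\left(f{\left(-6 \right)} + c\right) 147 = \left(\frac{6}{7} + 28\right) 147 = \frac{202}{7} \cdot 147 = 4242$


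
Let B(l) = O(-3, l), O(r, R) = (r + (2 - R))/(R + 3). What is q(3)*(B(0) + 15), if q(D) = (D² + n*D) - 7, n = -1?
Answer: -44/3 ≈ -14.667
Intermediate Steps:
O(r, R) = (2 + r - R)/(3 + R)
q(D) = -7 + D² - D (q(D) = (D² - D) - 7 = -7 + D² - D)
B(l) = (-1 - l)/(3 + l) (B(l) = (2 - 3 - l)/(3 + l) = (-1 - l)/(3 + l))
q(3)*(B(0) + 15) = (-7 + 3² - 1*3)*((-1 - 1*0)/(3 + 0) + 15) = (-7 + 9 - 3)*((-1 + 0)/3 + 15) = -((⅓)*(-1) + 15) = -(-⅓ + 15) = -1*44/3 = -44/3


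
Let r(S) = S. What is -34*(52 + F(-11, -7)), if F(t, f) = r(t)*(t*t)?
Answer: 43486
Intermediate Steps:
F(t, f) = t³ (F(t, f) = t*(t*t) = t*t² = t³)
-34*(52 + F(-11, -7)) = -34*(52 + (-11)³) = -34*(52 - 1331) = -34*(-1279) = 43486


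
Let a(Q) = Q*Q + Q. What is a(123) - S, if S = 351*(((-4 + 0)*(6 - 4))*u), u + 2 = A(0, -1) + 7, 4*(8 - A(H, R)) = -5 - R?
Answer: 54564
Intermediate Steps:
A(H, R) = 37/4 + R/4 (A(H, R) = 8 - (-5 - R)/4 = 8 + (5/4 + R/4) = 37/4 + R/4)
a(Q) = Q + Q**2 (a(Q) = Q**2 + Q = Q + Q**2)
u = 14 (u = -2 + ((37/4 + (1/4)*(-1)) + 7) = -2 + ((37/4 - 1/4) + 7) = -2 + (9 + 7) = -2 + 16 = 14)
S = -39312 (S = 351*(((-4 + 0)*(6 - 4))*14) = 351*(-4*2*14) = 351*(-8*14) = 351*(-112) = -39312)
a(123) - S = 123*(1 + 123) - 1*(-39312) = 123*124 + 39312 = 15252 + 39312 = 54564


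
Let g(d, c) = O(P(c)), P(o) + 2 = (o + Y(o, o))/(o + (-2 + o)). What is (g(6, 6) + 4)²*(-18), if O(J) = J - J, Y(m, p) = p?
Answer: -288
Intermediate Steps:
P(o) = -2 + 2*o/(-2 + 2*o) (P(o) = -2 + (o + o)/(o + (-2 + o)) = -2 + (2*o)/(-2 + 2*o) = -2 + 2*o/(-2 + 2*o))
O(J) = 0
g(d, c) = 0
(g(6, 6) + 4)²*(-18) = (0 + 4)²*(-18) = 4²*(-18) = 16*(-18) = -288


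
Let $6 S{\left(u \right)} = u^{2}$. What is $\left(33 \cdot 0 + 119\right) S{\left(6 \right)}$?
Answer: $714$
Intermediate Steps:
$S{\left(u \right)} = \frac{u^{2}}{6}$
$\left(33 \cdot 0 + 119\right) S{\left(6 \right)} = \left(33 \cdot 0 + 119\right) \frac{6^{2}}{6} = \left(0 + 119\right) \frac{1}{6} \cdot 36 = 119 \cdot 6 = 714$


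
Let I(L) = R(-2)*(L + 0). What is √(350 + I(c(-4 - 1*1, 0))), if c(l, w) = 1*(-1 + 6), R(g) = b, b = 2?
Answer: 6*√10 ≈ 18.974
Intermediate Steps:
R(g) = 2
c(l, w) = 5 (c(l, w) = 1*5 = 5)
I(L) = 2*L (I(L) = 2*(L + 0) = 2*L)
√(350 + I(c(-4 - 1*1, 0))) = √(350 + 2*5) = √(350 + 10) = √360 = 6*√10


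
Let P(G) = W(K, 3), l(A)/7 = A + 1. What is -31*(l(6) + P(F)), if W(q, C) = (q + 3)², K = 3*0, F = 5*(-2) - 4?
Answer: -1798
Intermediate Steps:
F = -14 (F = -10 - 4 = -14)
K = 0
l(A) = 7 + 7*A (l(A) = 7*(A + 1) = 7*(1 + A) = 7 + 7*A)
W(q, C) = (3 + q)²
P(G) = 9 (P(G) = (3 + 0)² = 3² = 9)
-31*(l(6) + P(F)) = -31*((7 + 7*6) + 9) = -31*((7 + 42) + 9) = -31*(49 + 9) = -31*58 = -1798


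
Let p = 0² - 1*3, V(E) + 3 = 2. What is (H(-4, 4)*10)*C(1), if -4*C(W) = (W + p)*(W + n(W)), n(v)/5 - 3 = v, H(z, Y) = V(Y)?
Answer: -105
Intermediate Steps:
V(E) = -1 (V(E) = -3 + 2 = -1)
H(z, Y) = -1
p = -3 (p = 0 - 3 = -3)
n(v) = 15 + 5*v
C(W) = -(-3 + W)*(15 + 6*W)/4 (C(W) = -(W - 3)*(W + (15 + 5*W))/4 = -(-3 + W)*(15 + 6*W)/4)
(H(-4, 4)*10)*C(1) = (-1*10)*(45/4 - 3/2*1² + (¾)*1) = -10*(45/4 - 3/2*1 + ¾) = -10*(45/4 - 3/2 + ¾) = -10*21/2 = -105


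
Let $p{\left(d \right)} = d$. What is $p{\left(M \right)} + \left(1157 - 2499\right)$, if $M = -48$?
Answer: $-1390$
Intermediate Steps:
$p{\left(M \right)} + \left(1157 - 2499\right) = -48 + \left(1157 - 2499\right) = -48 - 1342 = -1390$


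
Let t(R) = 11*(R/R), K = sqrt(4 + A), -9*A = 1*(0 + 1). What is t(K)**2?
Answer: 121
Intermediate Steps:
A = -1/9 (A = -(0 + 1)/9 = -1/9 ≈ -0.11111)
K = sqrt(35)/3 (K = sqrt(4 - 1/9) = sqrt(35/9) = sqrt(35)/3 ≈ 1.9720)
t(R) = 11 (t(R) = 11*1 = 11)
t(K)**2 = 11**2 = 121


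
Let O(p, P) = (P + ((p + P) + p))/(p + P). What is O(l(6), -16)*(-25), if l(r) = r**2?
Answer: -50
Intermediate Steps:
O(p, P) = (2*P + 2*p)/(P + p) (O(p, P) = (P + ((P + p) + p))/(P + p) = (P + (P + 2*p))/(P + p) = (2*P + 2*p)/(P + p))
O(l(6), -16)*(-25) = 2*(-25) = -50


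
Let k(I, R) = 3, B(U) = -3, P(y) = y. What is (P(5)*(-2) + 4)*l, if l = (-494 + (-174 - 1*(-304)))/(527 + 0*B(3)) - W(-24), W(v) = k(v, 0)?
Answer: 11670/527 ≈ 22.144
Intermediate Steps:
W(v) = 3
l = -1945/527 (l = (-494 + (-174 - 1*(-304)))/(527 + 0*(-3)) - 1*3 = (-494 + (-174 + 304))/(527 + 0) - 3 = (-494 + 130)/527 - 3 = -364*1/527 - 3 = -364/527 - 3 = -1945/527 ≈ -3.6907)
(P(5)*(-2) + 4)*l = (5*(-2) + 4)*(-1945/527) = (-10 + 4)*(-1945/527) = -6*(-1945/527) = 11670/527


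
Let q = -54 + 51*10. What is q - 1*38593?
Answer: -38137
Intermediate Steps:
q = 456 (q = -54 + 510 = 456)
q - 1*38593 = 456 - 1*38593 = 456 - 38593 = -38137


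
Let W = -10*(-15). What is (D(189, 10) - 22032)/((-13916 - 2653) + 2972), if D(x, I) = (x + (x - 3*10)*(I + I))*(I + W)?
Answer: -517008/13597 ≈ -38.024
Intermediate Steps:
W = 150
D(x, I) = (150 + I)*(x + 2*I*(-30 + x)) (D(x, I) = (x + (x - 3*10)*(I + I))*(I + 150) = (x + (x - 30)*(2*I))*(150 + I) = (x + (-30 + x)*(2*I))*(150 + I) = (x + 2*I*(-30 + x))*(150 + I) = (150 + I)*(x + 2*I*(-30 + x)))
(D(189, 10) - 22032)/((-13916 - 2653) + 2972) = ((-9000*10 - 60*10² + 150*189 + 2*189*10² + 301*10*189) - 22032)/((-13916 - 2653) + 2972) = ((-90000 - 60*100 + 28350 + 2*189*100 + 568890) - 22032)/(-16569 + 2972) = ((-90000 - 6000 + 28350 + 37800 + 568890) - 22032)/(-13597) = (539040 - 22032)*(-1/13597) = 517008*(-1/13597) = -517008/13597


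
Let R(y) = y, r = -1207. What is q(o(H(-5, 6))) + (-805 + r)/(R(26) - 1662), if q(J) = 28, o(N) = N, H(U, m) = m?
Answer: 11955/409 ≈ 29.230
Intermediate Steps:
q(o(H(-5, 6))) + (-805 + r)/(R(26) - 1662) = 28 + (-805 - 1207)/(26 - 1662) = 28 - 2012/(-1636) = 28 - 2012*(-1/1636) = 28 + 503/409 = 11955/409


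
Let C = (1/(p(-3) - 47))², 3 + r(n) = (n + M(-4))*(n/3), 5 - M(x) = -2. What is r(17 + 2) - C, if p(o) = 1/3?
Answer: 9505973/58800 ≈ 161.67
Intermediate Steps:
M(x) = 7 (M(x) = 5 - 1*(-2) = 5 + 2 = 7)
p(o) = ⅓
r(n) = -3 + n*(7 + n)/3 (r(n) = -3 + (n + 7)*(n/3) = -3 + (7 + n)*(n*(⅓)) = -3 + (7 + n)*(n/3) = -3 + n*(7 + n)/3)
C = 9/19600 (C = (1/(⅓ - 47))² = (1/(-140/3))² = (-3/140)² = 9/19600 ≈ 0.00045918)
r(17 + 2) - C = (-3 + (17 + 2)²/3 + 7*(17 + 2)/3) - 1*9/19600 = (-3 + (⅓)*19² + (7/3)*19) - 9/19600 = (-3 + (⅓)*361 + 133/3) - 9/19600 = (-3 + 361/3 + 133/3) - 9/19600 = 485/3 - 9/19600 = 9505973/58800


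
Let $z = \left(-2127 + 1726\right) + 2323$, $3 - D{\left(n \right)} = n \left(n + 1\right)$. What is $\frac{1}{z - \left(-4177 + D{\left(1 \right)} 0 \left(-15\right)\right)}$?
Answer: $\frac{1}{6099} \approx 0.00016396$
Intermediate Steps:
$D{\left(n \right)} = 3 - n \left(1 + n\right)$ ($D{\left(n \right)} = 3 - n \left(n + 1\right) = 3 - n \left(1 + n\right)$)
$z = 1922$ ($z = -401 + 2323 = 1922$)
$\frac{1}{z - \left(-4177 + D{\left(1 \right)} 0 \left(-15\right)\right)} = \frac{1}{1922 + \left(4177 - \left(3 - 1 - 1^{2}\right) 0 \left(-15\right)\right)} = \frac{1}{1922 + \left(4177 - \left(3 - 1 - 1\right) 0 \left(-15\right)\right)} = \frac{1}{1922 + \left(4177 - 1 \cdot 0 \left(-15\right)\right)} = \frac{1}{1922 + \left(4177 - 0 \left(-15\right)\right)} = \frac{1}{1922 + \left(4177 - 0\right)} = \frac{1}{1922 + \left(4177 + 0\right)} = \frac{1}{1922 + 4177} = \frac{1}{6099}$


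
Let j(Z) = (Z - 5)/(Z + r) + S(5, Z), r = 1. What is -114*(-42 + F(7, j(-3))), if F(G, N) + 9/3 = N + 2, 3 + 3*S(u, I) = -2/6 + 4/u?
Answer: 68134/15 ≈ 4542.3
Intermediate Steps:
S(u, I) = -10/9 + 4/(3*u) (S(u, I) = -1 + (-2/6 + 4/u)/3 = -1 + (-2*⅙ + 4/u)/3 = -1 + (-⅓ + 4/u)/3 = -1 + (-⅑ + 4/(3*u)) = -10/9 + 4/(3*u))
j(Z) = -38/45 + (-5 + Z)/(1 + Z) (j(Z) = (Z - 5)/(Z + 1) + (2/9)*(6 - 5*5)/5 = (-5 + Z)/(1 + Z) + (2/9)*(⅕)*(6 - 25) = (-5 + Z)/(1 + Z) + (2/9)*(⅕)*(-19) = (-5 + Z)/(1 + Z) - 38/45 = -38/45 + (-5 + Z)/(1 + Z))
F(G, N) = -1 + N (F(G, N) = -3 + (N + 2) = -3 + (2 + N) = -1 + N)
-114*(-42 + F(7, j(-3))) = -114*(-42 + (-1 + (-263 + 7*(-3))/(45*(1 - 3)))) = -114*(-42 + (-1 + (1/45)*(-263 - 21)/(-2))) = -114*(-42 + (-1 + (1/45)*(-½)*(-284))) = -114*(-42 + (-1 + 142/45)) = -114*(-42 + 97/45) = -114*(-1793/45) = 68134/15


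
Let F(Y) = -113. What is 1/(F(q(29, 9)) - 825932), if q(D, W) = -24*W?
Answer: -1/826045 ≈ -1.2106e-6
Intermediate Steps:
1/(F(q(29, 9)) - 825932) = 1/(-113 - 825932) = 1/(-826045) = -1/826045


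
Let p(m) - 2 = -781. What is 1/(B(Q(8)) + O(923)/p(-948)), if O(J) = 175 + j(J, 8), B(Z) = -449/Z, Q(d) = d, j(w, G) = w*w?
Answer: -6232/7166603 ≈ -0.00086959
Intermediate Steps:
j(w, G) = w²
p(m) = -779 (p(m) = 2 - 781 = -779)
O(J) = 175 + J²
1/(B(Q(8)) + O(923)/p(-948)) = 1/(-449/8 + (175 + 923²)/(-779)) = 1/(-449*⅛ + (175 + 851929)*(-1/779)) = 1/(-449/8 + 852104*(-1/779)) = 1/(-449/8 - 852104/779) = 1/(-7166603/6232) = -6232/7166603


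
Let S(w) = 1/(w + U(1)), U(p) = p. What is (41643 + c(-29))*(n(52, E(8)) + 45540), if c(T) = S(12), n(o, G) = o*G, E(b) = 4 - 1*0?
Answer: 24766137280/13 ≈ 1.9051e+9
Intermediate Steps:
E(b) = 4 (E(b) = 4 + 0 = 4)
n(o, G) = G*o
S(w) = 1/(1 + w) (S(w) = 1/(w + 1) = 1/(1 + w))
c(T) = 1/13 (c(T) = 1/(1 + 12) = 1/13)
(41643 + c(-29))*(n(52, E(8)) + 45540) = (41643 + 1/13)*(4*52 + 45540) = 541360*(208 + 45540)/13 = (541360/13)*45748 = 24766137280/13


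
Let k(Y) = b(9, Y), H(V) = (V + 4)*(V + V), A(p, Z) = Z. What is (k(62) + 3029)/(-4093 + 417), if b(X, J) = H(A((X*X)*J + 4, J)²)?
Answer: -29586453/3676 ≈ -8048.5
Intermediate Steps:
H(V) = 2*V*(4 + V) (H(V) = (4 + V)*(2*V) = 2*V*(4 + V))
b(X, J) = 2*J²*(4 + J²)
k(Y) = 2*Y²*(4 + Y²)
(k(62) + 3029)/(-4093 + 417) = (2*62²*(4 + 62²) + 3029)/(-4093 + 417) = (2*3844*(4 + 3844) + 3029)/(-3676) = (2*3844*3848 + 3029)*(-1/3676) = (29583424 + 3029)*(-1/3676) = 29586453*(-1/3676) = -29586453/3676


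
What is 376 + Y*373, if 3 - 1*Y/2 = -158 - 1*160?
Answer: 239842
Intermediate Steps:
Y = 642 (Y = 6 - 2*(-158 - 1*160) = 6 - 2*(-158 - 160) = 6 - 2*(-318) = 6 + 636 = 642)
376 + Y*373 = 376 + 642*373 = 376 + 239466 = 239842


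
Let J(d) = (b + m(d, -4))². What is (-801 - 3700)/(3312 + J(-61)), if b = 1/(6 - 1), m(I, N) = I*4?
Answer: -112525/1568761 ≈ -0.071729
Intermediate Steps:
m(I, N) = 4*I
b = ⅕ (b = 1/5 = ⅕ ≈ 0.20000)
J(d) = (⅕ + 4*d)²
(-801 - 3700)/(3312 + J(-61)) = (-801 - 3700)/(3312 + (1 + 20*(-61))²/25) = -4501/(3312 + (1 - 1220)²/25) = -4501/(3312 + (1/25)*(-1219)²) = -4501/(3312 + (1/25)*1485961) = -4501/(3312 + 1485961/25) = -4501/1568761/25 = -4501*25/1568761 = -112525/1568761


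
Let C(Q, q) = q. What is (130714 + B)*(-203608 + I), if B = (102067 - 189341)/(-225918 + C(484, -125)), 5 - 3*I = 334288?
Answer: -9308381518007144/226043 ≈ -4.1180e+10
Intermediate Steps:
I = -334283/3 (I = 5/3 - 1/3*334288 = 5/3 - 334288/3 = -334283/3 ≈ -1.1143e+5)
B = 87274/226043 (B = (102067 - 189341)/(-225918 - 125) = -87274/(-226043) = -87274*(-1/226043) = 87274/226043 ≈ 0.38609)
(130714 + B)*(-203608 + I) = (130714 + 87274/226043)*(-203608 - 334283/3) = (29547071976/226043)*(-945107/3) = -9308381518007144/226043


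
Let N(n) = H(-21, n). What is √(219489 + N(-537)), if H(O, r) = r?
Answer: 6*√6082 ≈ 467.92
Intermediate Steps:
N(n) = n
√(219489 + N(-537)) = √(219489 - 537) = √218952 = 6*√6082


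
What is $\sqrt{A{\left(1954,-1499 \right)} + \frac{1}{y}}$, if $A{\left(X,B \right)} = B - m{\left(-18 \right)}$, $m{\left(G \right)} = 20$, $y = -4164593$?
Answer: $\frac{48 i \sqrt{11434585568531}}{4164593} \approx 38.974 i$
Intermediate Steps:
$A{\left(X,B \right)} = -20 + B$ ($A{\left(X,B \right)} = B - 20 = -20 + B$)
$\sqrt{A{\left(1954,-1499 \right)} + \frac{1}{y}} = \sqrt{\left(-20 - 1499\right) + \frac{1}{-4164593}} = \sqrt{-1519 - \frac{1}{4164593}} = \sqrt{- \frac{6326016768}{4164593}} = \frac{48 i \sqrt{11434585568531}}{4164593}$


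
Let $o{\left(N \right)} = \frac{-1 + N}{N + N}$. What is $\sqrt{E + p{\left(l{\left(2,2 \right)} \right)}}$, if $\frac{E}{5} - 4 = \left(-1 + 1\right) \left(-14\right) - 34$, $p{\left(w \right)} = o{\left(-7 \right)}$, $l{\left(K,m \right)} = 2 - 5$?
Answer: $\frac{i \sqrt{7322}}{7} \approx 12.224 i$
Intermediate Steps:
$o{\left(N \right)} = \frac{-1 + N}{2 N}$
$l{\left(K,m \right)} = -3$ ($l{\left(K,m \right)} = 2 - 5 = -3$)
$p{\left(w \right)} = \frac{4}{7}$ ($p{\left(w \right)} = \frac{-1 - 7}{2 \left(-7\right)} = \frac{1}{2} \left(- \frac{1}{7}\right) \left(-8\right) = \frac{4}{7}$)
$E = -150$ ($E = 20 + 5 \left(\left(-1 + 1\right) \left(-14\right) - 34\right) = 20 + 5 \left(0 \left(-14\right) - 34\right) = 20 + 5 \left(0 - 34\right) = 20 + 5 \left(-34\right) = 20 - 170 = -150$)
$\sqrt{E + p{\left(l{\left(2,2 \right)} \right)}} = \sqrt{-150 + \frac{4}{7}} = \sqrt{- \frac{1046}{7}} = \frac{i \sqrt{7322}}{7}$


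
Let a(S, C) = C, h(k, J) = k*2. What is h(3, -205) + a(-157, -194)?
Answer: -188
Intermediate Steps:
h(k, J) = 2*k
h(3, -205) + a(-157, -194) = 2*3 - 194 = 6 - 194 = -188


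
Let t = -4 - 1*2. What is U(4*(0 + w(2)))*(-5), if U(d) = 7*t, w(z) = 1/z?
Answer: 210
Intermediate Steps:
w(z) = 1/z
t = -6 (t = -4 - 2 = -6)
U(d) = -42 (U(d) = 7*(-6) = -42)
U(4*(0 + w(2)))*(-5) = -42*(-5) = 210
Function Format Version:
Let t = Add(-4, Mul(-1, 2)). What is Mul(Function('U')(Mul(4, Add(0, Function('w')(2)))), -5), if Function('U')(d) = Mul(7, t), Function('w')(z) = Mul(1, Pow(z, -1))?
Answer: 210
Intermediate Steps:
Function('w')(z) = Pow(z, -1)
t = -6 (t = Add(-4, -2) = -6)
Function('U')(d) = -42 (Function('U')(d) = Mul(7, -6) = -42)
Mul(Function('U')(Mul(4, Add(0, Function('w')(2)))), -5) = Mul(-42, -5) = 210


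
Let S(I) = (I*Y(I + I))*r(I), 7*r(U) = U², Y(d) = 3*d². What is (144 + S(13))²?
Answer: 19860606162576/49 ≈ 4.0532e+11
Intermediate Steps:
r(U) = U²/7
S(I) = 12*I⁵/7 (S(I) = (I*(3*(I + I)²))*(I²/7) = (I*(3*(2*I)²))*(I²/7) = (I*(3*(4*I²)))*(I²/7) = (I*(12*I²))*(I²/7) = (12*I³)*(I²/7) = 12*I⁵/7)
(144 + S(13))² = (144 + (12/7)*13⁵)² = (144 + (12/7)*371293)² = (144 + 4455516/7)² = (4456524/7)² = 19860606162576/49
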